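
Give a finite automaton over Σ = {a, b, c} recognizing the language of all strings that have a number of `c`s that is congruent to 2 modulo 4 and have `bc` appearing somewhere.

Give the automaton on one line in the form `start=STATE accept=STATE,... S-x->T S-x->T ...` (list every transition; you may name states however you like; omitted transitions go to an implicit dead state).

start=q0 accept=q6 q0-a->q0 q0-b->q1 q0-c->q2 q1-a->q0 q1-b->q1 q1-c->q3 q2-a->q2 q2-b->q4 q2-c->q5 q3-a->q3 q3-b->q3 q3-c->q6 q4-a->q2 q4-b->q4 q4-c->q6 q5-a->q5 q5-b->q7 q5-c->q8 q6-a->q6 q6-b->q6 q6-c->q9 q7-a->q5 q7-b->q7 q7-c->q9 q8-a->q8 q8-b->q10 q8-c->q0 q9-a->q9 q9-b->q9 q9-c->q11 q10-a->q8 q10-b->q10 q10-c->q11 q11-a->q11 q11-b->q11 q11-c->q3

Run two small machines in parallel and take their product. The first has 4 states tracking the count of `c`s modulo 4; the second has 3 states tracking whether and how much of `bc` has been seen. A product state is a pair (one from each), accepting exactly when both do.
          a    b    c  
>  q0     q0   q1   q2 
   q1     q0   q1   q3 
   q2     q2   q4   q5 
   q3     q3   q3   q6 
   q4     q2   q4   q6 
   q5     q5   q7   q8 
 * q6     q6   q6   q9 
   q7     q5   q7   q9 
   q8     q8  q10   q0 
   q9     q9   q9  q11 
   q10    q8  q10  q11 
   q11   q11  q11   q3 
(> = start, * = accepting)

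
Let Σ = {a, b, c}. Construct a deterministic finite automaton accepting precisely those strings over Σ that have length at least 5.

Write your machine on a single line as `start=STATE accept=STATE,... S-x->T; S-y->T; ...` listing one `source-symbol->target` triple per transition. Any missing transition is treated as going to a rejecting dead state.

start=s0; accept=s5,s6; s0-a->s1; s0-b->s1; s0-c->s1; s1-a->s2; s1-b->s2; s1-c->s2; s2-a->s3; s2-b->s3; s2-c->s3; s3-a->s4; s3-b->s4; s3-c->s4; s4-a->s5; s4-b->s5; s4-c->s5; s5-a->s6; s5-b->s6; s5-c->s6; s6-a->s6; s6-b->s6; s6-c->s6

Count input length up to 6: every symbol moves from s0 toward s6, which means 'more than 5' and absorbs. Accept from {s5, s6}.
7 states suffice.
        a   b   c  
>  s0   s1  s1  s1 
   s1   s2  s2  s2 
   s2   s3  s3  s3 
   s3   s4  s4  s4 
   s4   s5  s5  s5 
 * s5   s6  s6  s6 
 * s6   s6  s6  s6 
(> = start, * = accepting)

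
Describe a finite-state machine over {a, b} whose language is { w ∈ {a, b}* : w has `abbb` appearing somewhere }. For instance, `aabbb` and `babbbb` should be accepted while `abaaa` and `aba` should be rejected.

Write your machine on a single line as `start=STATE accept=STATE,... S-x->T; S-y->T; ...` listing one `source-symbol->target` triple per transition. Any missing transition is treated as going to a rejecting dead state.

start=q0; accept=q4; q0-a->q1; q0-b->q0; q1-a->q1; q1-b->q2; q2-a->q1; q2-b->q3; q3-a->q1; q3-b->q4; q4-a->q4; q4-b->q4

Track how much of `abbb` has been matched so far: state q0 is no progress, q4 is the absorbing accept state reached once `abbb` has occurred. Intermediate states record partial matches; on a mismatch, fall back to the longest reusable overlap.
5 states suffice.
        a   b  
>  q0   q1  q0 
   q1   q1  q2 
   q2   q1  q3 
   q3   q1  q4 
 * q4   q4  q4 
(> = start, * = accepting)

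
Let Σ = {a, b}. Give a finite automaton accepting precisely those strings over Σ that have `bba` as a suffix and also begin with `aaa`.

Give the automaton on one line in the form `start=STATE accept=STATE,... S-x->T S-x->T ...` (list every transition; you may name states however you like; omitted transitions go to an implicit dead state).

Build one automaton per condition and run them in lockstep. One (4 states) tracks how much of the suffix `bba` has currently been matched; the other (5 states) tracks whether the input so far still matches the prefix `aaa`. Each combined state is a pair, one component from each; accept when both components accept. After merging equivalent states the machine shrinks.
8 states suffice.
        a   b  
>  s0   s1  s2 
   s1   s3  s2 
   s2   s2  s2 
   s3   s4  s2 
   s4   s4  s5 
   s5   s4  s6 
   s6   s7  s6 
 * s7   s4  s5 
(> = start, * = accepting)

start=s0 accept=s7 s0-a->s1 s0-b->s2 s1-a->s3 s1-b->s2 s2-a->s2 s2-b->s2 s3-a->s4 s3-b->s2 s4-a->s4 s4-b->s5 s5-a->s4 s5-b->s6 s6-a->s7 s6-b->s6 s7-a->s4 s7-b->s5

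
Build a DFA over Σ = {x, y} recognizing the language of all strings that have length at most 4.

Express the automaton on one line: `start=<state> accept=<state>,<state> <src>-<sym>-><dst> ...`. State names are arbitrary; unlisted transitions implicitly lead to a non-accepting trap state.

Count input length up to 5: every symbol moves from A toward F, which means 'more than 4' and absorbs. Accept from {A, B, C, D, E}.
A 6-state machine:
       x  y 
>* A   B  B 
 * B   C  C 
 * C   D  D 
 * D   E  E 
 * E   F  F 
   F   F  F 
(> = start, * = accepting)

start=A accept=A,B,C,D,E A-x->B A-y->B B-x->C B-y->C C-x->D C-y->D D-x->E D-y->E E-x->F E-y->F F-x->F F-y->F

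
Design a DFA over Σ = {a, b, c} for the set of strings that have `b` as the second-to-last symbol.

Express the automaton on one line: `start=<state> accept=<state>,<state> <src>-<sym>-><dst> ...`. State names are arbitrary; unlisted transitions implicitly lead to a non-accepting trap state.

Because acceptance depends on a position counted from the end, the machine has to buffer the most recent 2 symbols. Make each state the string of the last up-to-2 symbols read; on input `x` shift the window left and append `x`. Accept when the buffered window has length 2 and begins with `b`.
          a    b    c  
>  q0     q1   q2   q3 
   q1     q4   q5   q6 
   q2     q7   q8   q9 
   q3    q10  q11  q12 
   q4     q4   q5   q6 
   q5     q7   q8   q9 
   q6    q10  q11  q12 
 * q7     q4   q5   q6 
 * q8     q7   q8   q9 
 * q9    q10  q11  q12 
   q10    q4   q5   q6 
   q11    q7   q8   q9 
   q12   q10  q11  q12 
(> = start, * = accepting)

start=q0 accept=q7,q8,q9 q0-a->q1 q0-b->q2 q0-c->q3 q1-a->q4 q1-b->q5 q1-c->q6 q2-a->q7 q2-b->q8 q2-c->q9 q3-a->q10 q3-b->q11 q3-c->q12 q4-a->q4 q4-b->q5 q4-c->q6 q5-a->q7 q5-b->q8 q5-c->q9 q6-a->q10 q6-b->q11 q6-c->q12 q7-a->q4 q7-b->q5 q7-c->q6 q8-a->q7 q8-b->q8 q8-c->q9 q9-a->q10 q9-b->q11 q9-c->q12 q10-a->q4 q10-b->q5 q10-c->q6 q11-a->q7 q11-b->q8 q11-c->q9 q12-a->q10 q12-b->q11 q12-c->q12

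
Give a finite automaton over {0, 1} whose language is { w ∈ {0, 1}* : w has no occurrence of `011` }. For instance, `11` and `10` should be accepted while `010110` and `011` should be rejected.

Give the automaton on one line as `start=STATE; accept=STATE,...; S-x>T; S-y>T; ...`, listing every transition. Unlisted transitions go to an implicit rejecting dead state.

start=q0; accept=q0,q1,q2; q0-0>q1; q0-1>q0; q1-0>q1; q1-1>q2; q2-0>q1; q2-1>q3; q3-0>q3; q3-1>q3

This is the complement of 'contains `011`'. Use the same substring-matching states — q0 through q3 holding how much of `011` has just been matched — but flip the accepting set: everything except the trap q3 accepts.
A 4-state machine:
        0   1  
>* q0   q1  q0 
 * q1   q1  q2 
 * q2   q1  q3 
   q3   q3  q3 
(> = start, * = accepting)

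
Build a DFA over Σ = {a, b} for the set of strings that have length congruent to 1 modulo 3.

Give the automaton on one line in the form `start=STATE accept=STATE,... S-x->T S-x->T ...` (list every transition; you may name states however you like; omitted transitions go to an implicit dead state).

start=q0 accept=q1 q0-a->q1 q0-b->q1 q1-a->q2 q1-b->q2 q2-a->q0 q2-b->q0

Count input length modulo 3: every symbol advances one step around the cycle q0 → q1 → q2 → q0. Accept at q1.
With 3 states:
        a   b  
>  q0   q1  q1 
 * q1   q2  q2 
   q2   q0  q0 
(> = start, * = accepting)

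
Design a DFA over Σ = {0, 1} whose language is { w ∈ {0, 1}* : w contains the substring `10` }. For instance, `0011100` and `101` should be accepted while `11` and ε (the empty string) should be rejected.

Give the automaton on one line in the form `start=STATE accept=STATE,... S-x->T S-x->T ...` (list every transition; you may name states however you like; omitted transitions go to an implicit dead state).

start=S0 accept=S2 S0-0->S0 S0-1->S1 S1-0->S2 S1-1->S1 S2-0->S2 S2-1->S2

Track how much of `10` has been matched so far: state S0 is no progress, S2 is the absorbing accept state reached once `10` has occurred. Intermediate states record partial matches; on a mismatch, fall back to the longest reusable overlap.
3 states suffice.
        0   1  
>  S0   S0  S1 
   S1   S2  S1 
 * S2   S2  S2 
(> = start, * = accepting)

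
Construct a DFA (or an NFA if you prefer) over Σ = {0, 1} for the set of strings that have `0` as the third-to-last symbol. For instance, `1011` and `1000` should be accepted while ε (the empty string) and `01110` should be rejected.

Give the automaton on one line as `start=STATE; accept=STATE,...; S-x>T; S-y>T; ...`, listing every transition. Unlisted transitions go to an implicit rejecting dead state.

A DFA must remember the last 3 symbols (since which symbol is third-to-last isn't known until the input ends). Use one state per possible window of the last ≤3 symbols; accept from those whose window starts with `0`.
          0    1  
>  q0     q1   q2 
   q1     q3   q4 
   q2     q5   q6 
   q3     q7   q8 
   q4     q9  q10 
   q5    q11  q12 
   q6    q13  q14 
 * q7     q7   q8 
 * q8     q9  q10 
 * q9    q11  q12 
 * q10   q13  q14 
   q11    q7   q8 
   q12    q9  q10 
   q13   q11  q12 
   q14   q13  q14 
(> = start, * = accepting)

start=q0; accept=q7,q8,q9,q10; q0-0>q1; q0-1>q2; q1-0>q3; q1-1>q4; q2-0>q5; q2-1>q6; q3-0>q7; q3-1>q8; q4-0>q9; q4-1>q10; q5-0>q11; q5-1>q12; q6-0>q13; q6-1>q14; q7-0>q7; q7-1>q8; q8-0>q9; q8-1>q10; q9-0>q11; q9-1>q12; q10-0>q13; q10-1>q14; q11-0>q7; q11-1>q8; q12-0>q9; q12-1>q10; q13-0>q11; q13-1>q12; q14-0>q13; q14-1>q14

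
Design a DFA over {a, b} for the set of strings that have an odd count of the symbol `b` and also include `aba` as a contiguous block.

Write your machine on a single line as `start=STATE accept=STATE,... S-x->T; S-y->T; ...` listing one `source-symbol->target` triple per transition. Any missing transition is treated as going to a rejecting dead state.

Run two small machines in parallel and take their product. One (2 states) tracks the count of `b`s modulo 2; the other (4 states) tracks whether and how much of `aba` has been seen. Each combined state is a pair, one component from each; accept when both components accept.
With 8 states:
        a   b  
>  S0   S1  S2 
   S1   S1  S3 
   S2   S4  S0 
   S3   S5  S0 
   S4   S4  S6 
 * S5   S5  S7 
   S6   S7  S2 
   S7   S7  S5 
(> = start, * = accepting)

start=S0; accept=S5; S0-a->S1; S0-b->S2; S1-a->S1; S1-b->S3; S2-a->S4; S2-b->S0; S3-a->S5; S3-b->S0; S4-a->S4; S4-b->S6; S5-a->S5; S5-b->S7; S6-a->S7; S6-b->S2; S7-a->S7; S7-b->S5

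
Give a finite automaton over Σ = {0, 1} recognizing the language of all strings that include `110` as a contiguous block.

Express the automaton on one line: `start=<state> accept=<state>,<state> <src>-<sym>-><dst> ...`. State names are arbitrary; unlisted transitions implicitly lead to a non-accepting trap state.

start=A accept=D A-0->A A-1->B B-0->A B-1->C C-0->D C-1->C D-0->D D-1->D

Track how much of `110` has been matched so far: state A is no progress, D is the absorbing accept state reached once `110` has occurred. Intermediate states record partial matches; on a mismatch, fall back to the longest reusable overlap.
4 states suffice.
       0  1 
>  A   A  B 
   B   A  C 
   C   D  C 
 * D   D  D 
(> = start, * = accepting)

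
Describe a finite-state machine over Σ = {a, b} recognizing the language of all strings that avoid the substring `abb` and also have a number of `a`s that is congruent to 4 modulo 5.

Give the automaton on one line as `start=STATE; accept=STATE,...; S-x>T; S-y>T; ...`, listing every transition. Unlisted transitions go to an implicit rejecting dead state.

start=q0; accept=q7,q10; q0-a>q1; q0-b>q0; q1-a>q2; q1-b>q3; q2-a>q4; q2-b>q5; q3-a>q2; q3-b>q6; q4-a>q7; q4-b>q8; q5-a>q4; q5-b>q6; q6-a>q6; q6-b>q6; q7-a>q9; q7-b>q10; q8-a>q7; q8-b>q6; q9-a>q1; q9-b>q11; q10-a>q9; q10-b>q6; q11-a>q1; q11-b>q6

Handle the two conditions separately and then intersect. The first has 4 states tracking partial matches of the forbidden pattern `abb`; the second has 5 states tracking the count of `a`s modulo 5. A product state is a pair (one from each), accepting exactly when both do. After merging equivalent states the machine shrinks.
          a    b  
>  q0     q1   q0 
   q1     q2   q3 
   q2     q4   q5 
   q3     q2   q6 
   q4     q7   q8 
   q5     q4   q6 
   q6     q6   q6 
 * q7     q9  q10 
   q8     q7   q6 
   q9     q1  q11 
 * q10    q9   q6 
   q11    q1   q6 
(> = start, * = accepting)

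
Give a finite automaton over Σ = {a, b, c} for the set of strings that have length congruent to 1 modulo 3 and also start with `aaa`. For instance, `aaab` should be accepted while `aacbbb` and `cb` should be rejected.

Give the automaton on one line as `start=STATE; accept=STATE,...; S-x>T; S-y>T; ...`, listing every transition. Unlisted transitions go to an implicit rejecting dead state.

start=q0; accept=q5; q0-a>q1; q0-b>q2; q0-c>q2; q1-a>q3; q1-b>q2; q1-c>q2; q2-a>q2; q2-b>q2; q2-c>q2; q3-a>q4; q3-b>q2; q3-c>q2; q4-a>q5; q4-b>q5; q4-c>q5; q5-a>q6; q5-b>q6; q5-c>q6; q6-a>q4; q6-b>q4; q6-c>q4

Build one automaton per condition and run them in lockstep. One (3 states) tracks the input length modulo 3; the other (5 states) tracks whether the input so far still matches the prefix `aaa`. Each combined state is a pair, one component from each; accept when both components accept. Equivalent product states are then merged.
A 7-state machine:
        a   b   c  
>  q0   q1  q2  q2 
   q1   q3  q2  q2 
   q2   q2  q2  q2 
   q3   q4  q2  q2 
   q4   q5  q5  q5 
 * q5   q6  q6  q6 
   q6   q4  q4  q4 
(> = start, * = accepting)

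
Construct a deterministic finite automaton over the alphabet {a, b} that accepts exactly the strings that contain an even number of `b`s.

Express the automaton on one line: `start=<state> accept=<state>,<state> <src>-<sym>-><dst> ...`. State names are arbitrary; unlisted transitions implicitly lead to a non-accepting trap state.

The only thing that matters is how many `b`s have appeared, reduced mod 2. Use one state per residue: S0 for 0, …, S1 for 1. Reading `b` moves to the next residue; anything else stays put. S0 is accepting.
A 2-state machine:
        a   b  
>* S0   S0  S1 
   S1   S1  S0 
(> = start, * = accepting)

start=S0 accept=S0 S0-a->S0 S0-b->S1 S1-a->S1 S1-b->S0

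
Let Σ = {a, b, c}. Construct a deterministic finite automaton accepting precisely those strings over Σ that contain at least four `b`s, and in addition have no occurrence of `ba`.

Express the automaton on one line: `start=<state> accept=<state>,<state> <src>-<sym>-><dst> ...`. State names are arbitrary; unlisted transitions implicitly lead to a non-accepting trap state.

start=S0 accept=S9,S12,S13,S15 S0-a->S0 S0-b->S1 S0-c->S0 S1-a->S2 S1-b->S3 S1-c->S4 S2-a->S2 S2-b->S5 S2-c->S2 S3-a->S5 S3-b->S6 S3-c->S7 S4-a->S4 S4-b->S3 S4-c->S4 S5-a->S5 S5-b->S8 S5-c->S5 S6-a->S8 S6-b->S9 S6-c->S10 S7-a->S7 S7-b->S6 S7-c->S7 S8-a->S8 S8-b->S11 S8-c->S8 S9-a->S11 S9-b->S12 S9-c->S13 S10-a->S10 S10-b->S9 S10-c->S10 S11-a->S11 S11-b->S14 S11-c->S11 S12-a->S14 S12-b->S12 S12-c->S15 S13-a->S13 S13-b->S12 S13-c->S13 S14-a->S14 S14-b->S14 S14-c->S14 S15-a->S15 S15-b->S12 S15-c->S15

Run two small machines in parallel and take their product. One (6 states) tracks the count of `b`s, saturating at 5; the other (3 states) tracks partial matches of the forbidden pattern `ba`. Each combined state is a pair, one component from each; accept when both components accept.
16 states suffice.
          a    b    c  
>  S0     S0   S1   S0 
   S1     S2   S3   S4 
   S2     S2   S5   S2 
   S3     S5   S6   S7 
   S4     S4   S3   S4 
   S5     S5   S8   S5 
   S6     S8   S9  S10 
   S7     S7   S6   S7 
   S8     S8  S11   S8 
 * S9    S11  S12  S13 
   S10   S10   S9  S10 
   S11   S11  S14  S11 
 * S12   S14  S12  S15 
 * S13   S13  S12  S13 
   S14   S14  S14  S14 
 * S15   S15  S12  S15 
(> = start, * = accepting)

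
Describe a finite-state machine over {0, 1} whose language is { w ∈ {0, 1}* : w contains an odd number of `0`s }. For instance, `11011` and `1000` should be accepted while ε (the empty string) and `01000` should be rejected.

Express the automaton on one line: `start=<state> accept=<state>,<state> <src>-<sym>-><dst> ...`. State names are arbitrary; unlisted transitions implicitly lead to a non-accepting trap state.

start=S0 accept=S1 S0-0->S1 S0-1->S0 S1-0->S0 S1-1->S1

The only thing that matters is how many `0`s have appeared, reduced mod 2. Use one state per residue: S0 for 0, …, S1 for 1. Reading `0` moves to the next residue; anything else stays put. S1 is accepting.
A 2-state machine:
        0   1  
>  S0   S1  S0 
 * S1   S0  S1 
(> = start, * = accepting)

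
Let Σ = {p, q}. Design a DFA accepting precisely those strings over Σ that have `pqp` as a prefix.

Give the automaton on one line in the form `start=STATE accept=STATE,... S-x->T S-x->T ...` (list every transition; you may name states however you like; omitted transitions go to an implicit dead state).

Check the first 3 symbols one by one: s0 through s2 record how many have matched `pqp` so far; any wrong symbol goes to the dead state s4. After all 3 match we enter the accepting sink s3.
A 5-state machine:
        p   q  
>  s0   s1  s4 
   s1   s4  s2 
   s2   s3  s4 
 * s3   s3  s3 
   s4   s4  s4 
(> = start, * = accepting)

start=s0 accept=s3 s0-p->s1 s0-q->s4 s1-p->s4 s1-q->s2 s2-p->s3 s2-q->s4 s3-p->s3 s3-q->s3 s4-p->s4 s4-q->s4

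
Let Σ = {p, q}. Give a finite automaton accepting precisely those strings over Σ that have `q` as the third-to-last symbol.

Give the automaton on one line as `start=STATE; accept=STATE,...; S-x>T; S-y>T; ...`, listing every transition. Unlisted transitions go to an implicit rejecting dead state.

start=A; accept=L,M,N,O; A-p>B; A-q>C; B-p>D; B-q>E; C-p>F; C-q>G; D-p>H; D-q>I; E-p>J; E-q>K; F-p>L; F-q>M; G-p>N; G-q>O; H-p>H; H-q>I; I-p>J; I-q>K; J-p>L; J-q>M; K-p>N; K-q>O; L-p>H; L-q>I; M-p>J; M-q>K; N-p>L; N-q>M; O-p>N; O-q>O

Because acceptance depends on a position counted from the end, the machine has to buffer the most recent 3 symbols. Make each state the string of the last up-to-3 symbols read; on input `x` shift the window left and append `x`. Accept when the buffered window has length 3 and begins with `q`.
       p  q 
>  A   B  C 
   B   D  E 
   C   F  G 
   D   H  I 
   E   J  K 
   F   L  M 
   G   N  O 
   H   H  I 
   I   J  K 
   J   L  M 
   K   N  O 
 * L   H  I 
 * M   J  K 
 * N   L  M 
 * O   N  O 
(> = start, * = accepting)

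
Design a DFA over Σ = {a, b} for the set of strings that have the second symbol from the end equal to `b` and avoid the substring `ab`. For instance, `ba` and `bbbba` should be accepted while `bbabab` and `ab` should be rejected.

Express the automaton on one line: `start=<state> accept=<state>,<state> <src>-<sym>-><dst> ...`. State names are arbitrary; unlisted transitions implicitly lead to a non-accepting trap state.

start=q0 accept=q3,q4 q0-a->q1 q0-b->q2 q1-a->q1 q1-b->q1 q2-a->q3 q2-b->q4 q3-a->q1 q3-b->q1 q4-a->q3 q4-b->q4

Run two small machines in parallel and take their product. The first has 7 states tracking the last 2 symbols read; the second has 3 states tracking partial matches of the forbidden pattern `ab`. A product state is a pair (one from each), accepting exactly when both do. Equivalent product states are then merged.
5 states suffice.
        a   b  
>  q0   q1  q2 
   q1   q1  q1 
   q2   q3  q4 
 * q3   q1  q1 
 * q4   q3  q4 
(> = start, * = accepting)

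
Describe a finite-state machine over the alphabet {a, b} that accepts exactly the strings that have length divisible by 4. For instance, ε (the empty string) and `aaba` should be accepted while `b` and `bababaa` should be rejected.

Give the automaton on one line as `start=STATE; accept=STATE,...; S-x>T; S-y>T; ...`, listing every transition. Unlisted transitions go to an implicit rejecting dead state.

Only the length mod 4 matters, so use a 4-cycle: from any state, every input symbol moves to the next state, wrapping S3 back to S0. Mark S0 accepting.
With 4 states:
        a   b  
>* S0   S1  S1 
   S1   S2  S2 
   S2   S3  S3 
   S3   S0  S0 
(> = start, * = accepting)

start=S0; accept=S0; S0-a>S1; S0-b>S1; S1-a>S2; S1-b>S2; S2-a>S3; S2-b>S3; S3-a>S0; S3-b>S0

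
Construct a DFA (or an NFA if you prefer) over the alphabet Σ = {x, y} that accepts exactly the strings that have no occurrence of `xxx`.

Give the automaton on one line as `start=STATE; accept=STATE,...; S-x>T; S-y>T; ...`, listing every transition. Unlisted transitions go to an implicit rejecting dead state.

start=q0; accept=q0,q1,q2; q0-x>q1; q0-y>q0; q1-x>q2; q1-y>q0; q2-x>q3; q2-y>q0; q3-x>q3; q3-y>q3

This is the complement of 'contains `xxx`'. Use the same substring-matching states — q0 through q3 holding how much of `xxx` has just been matched — but flip the accepting set: everything except the trap q3 accepts.
4 states suffice.
        x   y  
>* q0   q1  q0 
 * q1   q2  q0 
 * q2   q3  q0 
   q3   q3  q3 
(> = start, * = accepting)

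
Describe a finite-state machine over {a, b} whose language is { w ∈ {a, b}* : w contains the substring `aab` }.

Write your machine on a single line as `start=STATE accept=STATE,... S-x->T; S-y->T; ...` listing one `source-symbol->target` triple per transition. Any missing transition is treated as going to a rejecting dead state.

start=q0; accept=q3; q0-a->q1; q0-b->q0; q1-a->q2; q1-b->q0; q2-a->q2; q2-b->q3; q3-a->q3; q3-b->q3

Track how much of `aab` has been matched so far: state q0 is no progress, q3 is the absorbing accept state reached once `aab` has occurred. Intermediate states record partial matches; on a mismatch, fall back to the longest reusable overlap.
With 4 states:
        a   b  
>  q0   q1  q0 
   q1   q2  q0 
   q2   q2  q3 
 * q3   q3  q3 
(> = start, * = accepting)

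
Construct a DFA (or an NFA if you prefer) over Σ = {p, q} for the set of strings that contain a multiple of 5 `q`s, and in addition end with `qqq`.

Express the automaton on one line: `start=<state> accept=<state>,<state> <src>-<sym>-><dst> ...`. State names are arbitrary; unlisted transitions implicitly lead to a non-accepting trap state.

start=s0 accept=s14 s0-p->s0 s0-q->s1 s1-p->s2 s1-q->s3 s2-p->s2 s2-q->s4 s3-p->s5 s3-q->s6 s4-p->s5 s4-q->s7 s5-p->s5 s5-q->s8 s6-p->s9 s6-q->s10 s7-p->s9 s7-q->s10 s8-p->s9 s8-q->s11 s9-p->s9 s9-q->s12 s10-p->s13 s10-q->s14 s11-p->s13 s11-q->s14 s12-p->s13 s12-q->s15 s13-p->s13 s13-q->s16 s14-p->s0 s14-q->s17 s15-p->s0 s15-q->s17 s16-p->s0 s16-q->s18 s17-p->s2 s17-q->s19 s18-p->s2 s18-q->s19 s19-p->s5 s19-q->s6

Run two small machines in parallel and take their product. The first has 5 states tracking the count of `q`s modulo 5; the second has 4 states tracking how much of the suffix `qqq` has currently been matched. A product state is a pair (one from each), accepting exactly when both do.
20 states suffice.
          p    q  
>  s0     s0   s1 
   s1     s2   s3 
   s2     s2   s4 
   s3     s5   s6 
   s4     s5   s7 
   s5     s5   s8 
   s6     s9  s10 
   s7     s9  s10 
   s8     s9  s11 
   s9     s9  s12 
   s10   s13  s14 
   s11   s13  s14 
   s12   s13  s15 
   s13   s13  s16 
 * s14    s0  s17 
   s15    s0  s17 
   s16    s0  s18 
   s17    s2  s19 
   s18    s2  s19 
   s19    s5   s6 
(> = start, * = accepting)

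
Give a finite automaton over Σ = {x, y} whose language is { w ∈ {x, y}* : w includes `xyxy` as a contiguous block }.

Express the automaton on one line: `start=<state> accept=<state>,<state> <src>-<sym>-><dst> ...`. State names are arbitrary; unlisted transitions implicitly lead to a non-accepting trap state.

Track how much of `xyxy` has been matched so far: state s0 is no progress, s4 is the absorbing accept state reached once `xyxy` has occurred. Intermediate states record partial matches; on a mismatch, fall back to the longest reusable overlap.
A 5-state machine:
        x   y  
>  s0   s1  s0 
   s1   s1  s2 
   s2   s3  s0 
   s3   s1  s4 
 * s4   s4  s4 
(> = start, * = accepting)

start=s0 accept=s4 s0-x->s1 s0-y->s0 s1-x->s1 s1-y->s2 s2-x->s3 s2-y->s0 s3-x->s1 s3-y->s4 s4-x->s4 s4-y->s4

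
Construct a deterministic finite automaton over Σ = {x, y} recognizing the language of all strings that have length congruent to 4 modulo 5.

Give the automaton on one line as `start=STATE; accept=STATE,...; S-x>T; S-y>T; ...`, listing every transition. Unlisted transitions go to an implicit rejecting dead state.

start=A; accept=E; A-x>B; A-y>B; B-x>C; B-y>C; C-x>D; C-y>D; D-x>E; D-y>E; E-x>A; E-y>A

Only the length mod 5 matters, so use a 5-cycle: from any state, every input symbol moves to the next state, wrapping E back to A. Mark E accepting.
5 states suffice.
       x  y 
>  A   B  B 
   B   C  C 
   C   D  D 
   D   E  E 
 * E   A  A 
(> = start, * = accepting)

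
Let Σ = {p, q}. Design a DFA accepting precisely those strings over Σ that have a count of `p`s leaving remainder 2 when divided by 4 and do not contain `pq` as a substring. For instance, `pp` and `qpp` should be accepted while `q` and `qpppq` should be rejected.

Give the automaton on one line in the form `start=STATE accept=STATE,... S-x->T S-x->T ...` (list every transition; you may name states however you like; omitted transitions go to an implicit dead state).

Handle the two conditions separately and then intersect. The first has 4 states tracking the count of `p`s modulo 4; the second has 3 states tracking partial matches of the forbidden pattern `pq`. A product state is a pair (one from each), accepting exactly when both do.
A 9-state machine:
        p   q  
>  s0   s1  s0 
   s1   s2  s3 
 * s2   s4  s5 
   s3   s5  s3 
   s4   s6  s7 
   s5   s7  s5 
   s6   s1  s8 
   s7   s8  s7 
   s8   s3  s8 
(> = start, * = accepting)

start=s0 accept=s2 s0-p->s1 s0-q->s0 s1-p->s2 s1-q->s3 s2-p->s4 s2-q->s5 s3-p->s5 s3-q->s3 s4-p->s6 s4-q->s7 s5-p->s7 s5-q->s5 s6-p->s1 s6-q->s8 s7-p->s8 s7-q->s7 s8-p->s3 s8-q->s8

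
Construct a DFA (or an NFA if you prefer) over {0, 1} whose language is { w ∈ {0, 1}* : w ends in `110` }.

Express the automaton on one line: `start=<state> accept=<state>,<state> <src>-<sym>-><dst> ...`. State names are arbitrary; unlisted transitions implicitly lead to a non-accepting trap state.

Let each state record the length of the longest suffix of the input read so far that is also a prefix of `110`. s1 means the last symbol is `1`; s2 means the last 2 symbols are `11`; s3 means the last 3 symbols are `110`. Accept only at s3, where the string currently ends in `110`.
A 4-state machine:
        0   1  
>  s0   s0  s1 
   s1   s0  s2 
   s2   s3  s2 
 * s3   s0  s1 
(> = start, * = accepting)

start=s0 accept=s3 s0-0->s0 s0-1->s1 s1-0->s0 s1-1->s2 s2-0->s3 s2-1->s2 s3-0->s0 s3-1->s1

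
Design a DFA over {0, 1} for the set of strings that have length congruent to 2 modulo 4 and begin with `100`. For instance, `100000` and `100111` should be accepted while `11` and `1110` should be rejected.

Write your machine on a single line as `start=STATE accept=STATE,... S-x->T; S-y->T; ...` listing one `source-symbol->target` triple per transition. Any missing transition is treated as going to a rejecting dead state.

start=q0; accept=q7; q0-0->q1; q0-1->q2; q1-0->q1; q1-1->q1; q2-0->q3; q2-1->q1; q3-0->q4; q3-1->q1; q4-0->q5; q4-1->q5; q5-0->q6; q5-1->q6; q6-0->q7; q6-1->q7; q7-0->q4; q7-1->q4

Run two small machines in parallel and take their product. The first has 4 states tracking the input length modulo 4; the second has 5 states tracking whether the input so far still matches the prefix `100`. A product state is a pair (one from each), accepting exactly when both do. After merging equivalent states the machine shrinks.
An 8-state machine:
        0   1  
>  q0   q1  q2 
   q1   q1  q1 
   q2   q3  q1 
   q3   q4  q1 
   q4   q5  q5 
   q5   q6  q6 
   q6   q7  q7 
 * q7   q4  q4 
(> = start, * = accepting)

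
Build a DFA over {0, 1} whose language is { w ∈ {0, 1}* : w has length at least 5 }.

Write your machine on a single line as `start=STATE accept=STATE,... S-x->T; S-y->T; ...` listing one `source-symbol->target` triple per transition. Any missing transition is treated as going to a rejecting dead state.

We only need to distinguish lengths 0, 1, …, 5, and '>5'. Chain A → B → C → D → E → F → G on every symbol, with G looping. Accepting states: {F, G}.
A 7-state machine:
       0  1 
>  A   B  B 
   B   C  C 
   C   D  D 
   D   E  E 
   E   F  F 
 * F   G  G 
 * G   G  G 
(> = start, * = accepting)

start=A; accept=F,G; A-0->B; A-1->B; B-0->C; B-1->C; C-0->D; C-1->D; D-0->E; D-1->E; E-0->F; E-1->F; F-0->G; F-1->G; G-0->G; G-1->G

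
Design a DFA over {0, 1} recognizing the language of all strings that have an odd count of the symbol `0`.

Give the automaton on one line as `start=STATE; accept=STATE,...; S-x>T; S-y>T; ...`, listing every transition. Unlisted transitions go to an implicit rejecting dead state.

The only thing that matters is how many `0`s have appeared, reduced mod 2. Use one state per residue: S0 for 0, …, S1 for 1. Reading `0` moves to the next residue; anything else stays put. S1 is accepting.
2 states suffice.
        0   1  
>  S0   S1  S0 
 * S1   S0  S1 
(> = start, * = accepting)

start=S0; accept=S1; S0-0>S1; S0-1>S0; S1-0>S0; S1-1>S1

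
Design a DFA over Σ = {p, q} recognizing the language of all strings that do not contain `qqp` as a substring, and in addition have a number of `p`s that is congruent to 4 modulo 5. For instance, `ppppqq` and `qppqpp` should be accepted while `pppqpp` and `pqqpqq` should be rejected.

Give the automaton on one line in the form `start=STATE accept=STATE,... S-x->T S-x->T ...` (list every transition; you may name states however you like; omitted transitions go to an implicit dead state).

start=S0 accept=S10,S14,S17 S0-p->S1 S0-q->S2 S1-p->S3 S1-q->S4 S2-p->S1 S2-q->S5 S3-p->S6 S3-q->S7 S4-p->S3 S4-q->S8 S5-p->S9 S5-q->S5 S6-p->S10 S6-q->S11 S7-p->S6 S7-q->S12 S8-p->S13 S8-q->S8 S9-p->S13 S9-q->S9 S10-p->S0 S10-q->S14 S11-p->S10 S11-q->S15 S12-p->S16 S12-q->S12 S13-p->S16 S13-q->S13 S14-p->S0 S14-q->S17 S15-p->S18 S15-q->S15 S16-p->S18 S16-q->S16 S17-p->S19 S17-q->S17 S18-p->S19 S18-q->S18 S19-p->S9 S19-q->S19

Handle the two conditions separately and then intersect. The first has 4 states tracking partial matches of the forbidden pattern `qqp`; the second has 5 states tracking the count of `p`s modulo 5. A product state is a pair (one from each), accepting exactly when both do.
20 states suffice.
          p    q  
>  S0     S1   S2 
   S1     S3   S4 
   S2     S1   S5 
   S3     S6   S7 
   S4     S3   S8 
   S5     S9   S5 
   S6    S10  S11 
   S7     S6  S12 
   S8    S13   S8 
   S9    S13   S9 
 * S10    S0  S14 
   S11   S10  S15 
   S12   S16  S12 
   S13   S16  S13 
 * S14    S0  S17 
   S15   S18  S15 
   S16   S18  S16 
 * S17   S19  S17 
   S18   S19  S18 
   S19    S9  S19 
(> = start, * = accepting)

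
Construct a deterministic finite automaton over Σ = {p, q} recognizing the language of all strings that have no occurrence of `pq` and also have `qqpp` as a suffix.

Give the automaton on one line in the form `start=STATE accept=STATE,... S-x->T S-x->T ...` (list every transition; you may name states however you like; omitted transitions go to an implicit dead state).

Handle the two conditions separately and then intersect. One (3 states) tracks partial matches of the forbidden pattern `pq`; the other (5 states) tracks how much of the suffix `qqpp` has currently been matched. Each combined state is a pair, one component from each; accept when both components accept. Equivalent product states are then merged.
A 6-state machine:
        p   q  
>  s0   s1  s2 
   s1   s1  s1 
   s2   s1  s3 
   s3   s4  s3 
   s4   s5  s1 
 * s5   s1  s1 
(> = start, * = accepting)

start=s0 accept=s5 s0-p->s1 s0-q->s2 s1-p->s1 s1-q->s1 s2-p->s1 s2-q->s3 s3-p->s4 s3-q->s3 s4-p->s5 s4-q->s1 s5-p->s1 s5-q->s1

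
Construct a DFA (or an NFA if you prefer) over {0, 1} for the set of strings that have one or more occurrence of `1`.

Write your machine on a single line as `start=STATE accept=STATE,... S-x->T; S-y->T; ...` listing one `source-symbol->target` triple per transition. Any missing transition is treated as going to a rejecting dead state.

Only the number of `1`s matters, and only up to 2. Make a chain q0 → q1 → q2 advanced by each `1` (with q2 absorbing); every other symbol self-loops. The accepting set is {q1, q2}.
3 states suffice.
        0   1  
>  q0   q0  q1 
 * q1   q1  q2 
 * q2   q2  q2 
(> = start, * = accepting)

start=q0; accept=q1,q2; q0-0->q0; q0-1->q1; q1-0->q1; q1-1->q2; q2-0->q2; q2-1->q2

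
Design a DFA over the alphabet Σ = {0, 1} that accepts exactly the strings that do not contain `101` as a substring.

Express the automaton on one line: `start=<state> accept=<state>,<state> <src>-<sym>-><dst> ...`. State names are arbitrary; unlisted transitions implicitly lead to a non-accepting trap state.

Track partial matches of the forbidden pattern `101`. State s3 is a dead state reached once `101` has occurred; every other state accepts. s0 means no part of `101` is currently matched.
A 4-state machine:
        0   1  
>* s0   s0  s1 
 * s1   s2  s1 
 * s2   s0  s3 
   s3   s3  s3 
(> = start, * = accepting)

start=s0 accept=s0,s1,s2 s0-0->s0 s0-1->s1 s1-0->s2 s1-1->s1 s2-0->s0 s2-1->s3 s3-0->s3 s3-1->s3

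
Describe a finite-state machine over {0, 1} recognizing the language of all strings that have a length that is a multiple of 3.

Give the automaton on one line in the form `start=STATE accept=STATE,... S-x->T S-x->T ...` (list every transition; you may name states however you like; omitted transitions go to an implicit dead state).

Only the length mod 3 matters, so use a 3-cycle: from any state, every input symbol moves to the next state, wrapping S2 back to S0. Mark S0 accepting.
With 3 states:
        0   1  
>* S0   S1  S1 
   S1   S2  S2 
   S2   S0  S0 
(> = start, * = accepting)

start=S0 accept=S0 S0-0->S1 S0-1->S1 S1-0->S2 S1-1->S2 S2-0->S0 S2-1->S0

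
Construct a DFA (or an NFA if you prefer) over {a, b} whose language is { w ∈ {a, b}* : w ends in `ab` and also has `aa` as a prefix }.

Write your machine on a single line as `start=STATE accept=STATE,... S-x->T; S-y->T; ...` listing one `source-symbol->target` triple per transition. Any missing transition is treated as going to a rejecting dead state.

start=q0; accept=q6; q0-a->q1; q0-b->q2; q1-a->q3; q1-b->q4; q2-a->q5; q2-b->q2; q3-a->q3; q3-b->q6; q4-a->q5; q4-b->q2; q5-a->q5; q5-b->q4; q6-a->q3; q6-b->q7; q7-a->q3; q7-b->q7

Build one automaton per condition and run them in lockstep. One (3 states) tracks how much of the suffix `ab` has currently been matched; the other (4 states) tracks whether the input so far still matches the prefix `aa`. Each combined state is a pair, one component from each; accept when both components accept.
8 states suffice.
        a   b  
>  q0   q1  q2 
   q1   q3  q4 
   q2   q5  q2 
   q3   q3  q6 
   q4   q5  q2 
   q5   q5  q4 
 * q6   q3  q7 
   q7   q3  q7 
(> = start, * = accepting)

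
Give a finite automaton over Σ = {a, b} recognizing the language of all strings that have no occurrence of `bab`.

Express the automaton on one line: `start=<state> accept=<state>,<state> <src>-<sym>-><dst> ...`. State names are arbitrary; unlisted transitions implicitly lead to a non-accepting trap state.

This is the complement of 'contains `bab`'. Use the same substring-matching states — s0 through s3 holding how much of `bab` has just been matched — but flip the accepting set: everything except the trap s3 accepts.
4 states suffice.
        a   b  
>* s0   s0  s1 
 * s1   s2  s1 
 * s2   s0  s3 
   s3   s3  s3 
(> = start, * = accepting)

start=s0 accept=s0,s1,s2 s0-a->s0 s0-b->s1 s1-a->s2 s1-b->s1 s2-a->s0 s2-b->s3 s3-a->s3 s3-b->s3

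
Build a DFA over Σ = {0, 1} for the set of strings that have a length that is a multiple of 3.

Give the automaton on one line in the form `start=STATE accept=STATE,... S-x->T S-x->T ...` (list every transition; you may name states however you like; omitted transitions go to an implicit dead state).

Count input length modulo 3: every symbol advances one step around the cycle A → B → C → A. Accept at A.
A 3-state machine:
       0  1 
>* A   B  B 
   B   C  C 
   C   A  A 
(> = start, * = accepting)

start=A accept=A A-0->B A-1->B B-0->C B-1->C C-0->A C-1->A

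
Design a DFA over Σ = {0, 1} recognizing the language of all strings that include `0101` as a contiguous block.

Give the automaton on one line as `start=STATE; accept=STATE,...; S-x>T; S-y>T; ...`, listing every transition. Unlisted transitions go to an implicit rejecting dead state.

start=q0; accept=q4; q0-0>q1; q0-1>q0; q1-0>q1; q1-1>q2; q2-0>q3; q2-1>q0; q3-0>q1; q3-1>q4; q4-0>q4; q4-1>q4

States q0..q3 record the length of the longest prefix of `0101` that matches the current input suffix. Reaching q4 means `0101` has been seen, and we stay there forever. Accept from q4.
A 5-state machine:
        0   1  
>  q0   q1  q0 
   q1   q1  q2 
   q2   q3  q0 
   q3   q1  q4 
 * q4   q4  q4 
(> = start, * = accepting)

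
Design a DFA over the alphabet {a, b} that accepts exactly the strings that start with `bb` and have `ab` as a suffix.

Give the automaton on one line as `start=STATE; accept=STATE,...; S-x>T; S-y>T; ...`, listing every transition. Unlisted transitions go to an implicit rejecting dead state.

Handle the two conditions separately and then intersect. The first has 4 states tracking whether the input so far still matches the prefix `bb`; the second has 3 states tracking how much of the suffix `ab` has currently been matched. A product state is a pair (one from each), accepting exactly when both do. After merging equivalent states the machine shrinks.
A 6-state machine:
        a   b  
>  q0   q1  q2 
   q1   q1  q1 
   q2   q1  q3 
   q3   q4  q3 
   q4   q4  q5 
 * q5   q4  q3 
(> = start, * = accepting)

start=q0; accept=q5; q0-a>q1; q0-b>q2; q1-a>q1; q1-b>q1; q2-a>q1; q2-b>q3; q3-a>q4; q3-b>q3; q4-a>q4; q4-b>q5; q5-a>q4; q5-b>q3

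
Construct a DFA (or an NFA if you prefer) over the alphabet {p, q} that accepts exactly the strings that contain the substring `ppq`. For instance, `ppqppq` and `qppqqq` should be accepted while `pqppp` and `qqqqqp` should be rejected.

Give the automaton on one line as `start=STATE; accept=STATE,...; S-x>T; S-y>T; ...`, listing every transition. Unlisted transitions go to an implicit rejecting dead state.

start=s0; accept=s3; s0-p>s1; s0-q>s0; s1-p>s2; s1-q>s0; s2-p>s2; s2-q>s3; s3-p>s3; s3-q>s3

Track how much of `ppq` has been matched so far: state s0 is no progress, s3 is the absorbing accept state reached once `ppq` has occurred. Intermediate states record partial matches; on a mismatch, fall back to the longest reusable overlap.
4 states suffice.
        p   q  
>  s0   s1  s0 
   s1   s2  s0 
   s2   s2  s3 
 * s3   s3  s3 
(> = start, * = accepting)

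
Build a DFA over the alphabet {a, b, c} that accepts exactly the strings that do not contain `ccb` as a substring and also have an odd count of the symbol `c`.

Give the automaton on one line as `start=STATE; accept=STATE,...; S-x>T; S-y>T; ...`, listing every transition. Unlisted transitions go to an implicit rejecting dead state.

Handle the two conditions separately and then intersect. One (4 states) tracks partial matches of the forbidden pattern `ccb`; the other (2 states) tracks the count of `c`s modulo 2. Each combined state is a pair, one component from each; accept when both components accept.
8 states suffice.
        a   b   c  
>  q0   q0  q0  q1 
 * q1   q2  q2  q3 
 * q2   q2  q2  q4 
   q3   q0  q5  q6 
   q4   q0  q0  q6 
   q5   q5  q5  q7 
 * q6   q2  q7  q3 
   q7   q7  q7  q5 
(> = start, * = accepting)

start=q0; accept=q1,q2,q6; q0-a>q0; q0-b>q0; q0-c>q1; q1-a>q2; q1-b>q2; q1-c>q3; q2-a>q2; q2-b>q2; q2-c>q4; q3-a>q0; q3-b>q5; q3-c>q6; q4-a>q0; q4-b>q0; q4-c>q6; q5-a>q5; q5-b>q5; q5-c>q7; q6-a>q2; q6-b>q7; q6-c>q3; q7-a>q7; q7-b>q7; q7-c>q5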